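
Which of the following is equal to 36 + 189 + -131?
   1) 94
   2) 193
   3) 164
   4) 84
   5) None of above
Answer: 1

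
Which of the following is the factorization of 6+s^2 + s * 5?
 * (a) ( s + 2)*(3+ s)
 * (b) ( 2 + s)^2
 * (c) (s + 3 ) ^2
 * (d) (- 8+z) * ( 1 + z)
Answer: a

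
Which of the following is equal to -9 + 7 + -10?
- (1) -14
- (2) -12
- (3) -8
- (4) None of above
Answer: 2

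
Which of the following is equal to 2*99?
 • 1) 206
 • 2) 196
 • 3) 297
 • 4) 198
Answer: 4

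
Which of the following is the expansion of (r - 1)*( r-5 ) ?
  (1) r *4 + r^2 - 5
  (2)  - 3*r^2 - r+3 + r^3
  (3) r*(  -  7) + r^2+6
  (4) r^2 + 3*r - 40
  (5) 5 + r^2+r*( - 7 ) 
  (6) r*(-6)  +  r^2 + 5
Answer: 6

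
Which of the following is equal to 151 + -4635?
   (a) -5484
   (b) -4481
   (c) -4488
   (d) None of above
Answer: d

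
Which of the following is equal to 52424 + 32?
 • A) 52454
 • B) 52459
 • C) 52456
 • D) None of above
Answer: C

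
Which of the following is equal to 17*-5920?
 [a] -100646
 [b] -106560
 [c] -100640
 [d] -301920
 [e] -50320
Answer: c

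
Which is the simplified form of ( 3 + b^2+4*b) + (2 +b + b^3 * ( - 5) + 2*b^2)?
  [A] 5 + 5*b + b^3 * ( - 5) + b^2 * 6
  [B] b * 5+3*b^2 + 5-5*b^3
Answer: B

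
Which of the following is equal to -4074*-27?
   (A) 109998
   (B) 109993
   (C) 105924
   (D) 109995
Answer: A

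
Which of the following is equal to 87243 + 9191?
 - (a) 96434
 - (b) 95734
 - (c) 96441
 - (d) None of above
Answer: a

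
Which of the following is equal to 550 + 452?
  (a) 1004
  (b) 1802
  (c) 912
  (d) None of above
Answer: d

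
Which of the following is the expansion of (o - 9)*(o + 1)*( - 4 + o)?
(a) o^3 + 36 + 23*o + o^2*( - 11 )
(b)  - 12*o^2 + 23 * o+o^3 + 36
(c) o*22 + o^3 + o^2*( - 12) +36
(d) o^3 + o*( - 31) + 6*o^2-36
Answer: b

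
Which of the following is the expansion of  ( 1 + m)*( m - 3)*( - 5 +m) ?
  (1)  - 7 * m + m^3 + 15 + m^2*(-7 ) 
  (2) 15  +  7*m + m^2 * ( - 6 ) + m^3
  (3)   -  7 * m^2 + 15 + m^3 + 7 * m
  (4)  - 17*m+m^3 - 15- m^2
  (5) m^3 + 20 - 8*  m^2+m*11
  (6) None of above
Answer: 3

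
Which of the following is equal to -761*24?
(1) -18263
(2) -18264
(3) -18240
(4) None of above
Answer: 2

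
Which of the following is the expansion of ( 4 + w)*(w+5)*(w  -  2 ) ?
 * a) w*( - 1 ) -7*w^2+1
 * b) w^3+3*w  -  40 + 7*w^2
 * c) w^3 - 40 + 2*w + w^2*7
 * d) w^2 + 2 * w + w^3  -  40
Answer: c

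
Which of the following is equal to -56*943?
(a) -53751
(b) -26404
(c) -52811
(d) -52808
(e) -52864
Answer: d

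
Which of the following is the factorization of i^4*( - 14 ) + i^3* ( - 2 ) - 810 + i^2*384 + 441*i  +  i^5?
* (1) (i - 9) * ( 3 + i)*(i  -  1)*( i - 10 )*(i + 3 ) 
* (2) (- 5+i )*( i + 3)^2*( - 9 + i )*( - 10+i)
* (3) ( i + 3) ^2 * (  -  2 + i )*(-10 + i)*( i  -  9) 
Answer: 1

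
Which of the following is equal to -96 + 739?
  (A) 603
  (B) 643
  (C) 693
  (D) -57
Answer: B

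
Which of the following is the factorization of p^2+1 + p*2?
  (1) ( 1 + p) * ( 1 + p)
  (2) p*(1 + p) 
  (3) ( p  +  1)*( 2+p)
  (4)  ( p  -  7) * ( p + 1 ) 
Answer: 1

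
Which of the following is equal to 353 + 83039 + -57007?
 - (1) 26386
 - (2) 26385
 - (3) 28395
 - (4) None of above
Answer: 2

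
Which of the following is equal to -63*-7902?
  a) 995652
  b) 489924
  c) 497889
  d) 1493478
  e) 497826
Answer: e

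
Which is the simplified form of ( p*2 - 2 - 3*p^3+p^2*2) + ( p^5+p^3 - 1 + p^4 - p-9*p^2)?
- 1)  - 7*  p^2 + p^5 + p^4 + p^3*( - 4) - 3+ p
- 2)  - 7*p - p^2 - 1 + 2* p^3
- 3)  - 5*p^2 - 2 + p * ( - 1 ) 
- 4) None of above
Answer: 4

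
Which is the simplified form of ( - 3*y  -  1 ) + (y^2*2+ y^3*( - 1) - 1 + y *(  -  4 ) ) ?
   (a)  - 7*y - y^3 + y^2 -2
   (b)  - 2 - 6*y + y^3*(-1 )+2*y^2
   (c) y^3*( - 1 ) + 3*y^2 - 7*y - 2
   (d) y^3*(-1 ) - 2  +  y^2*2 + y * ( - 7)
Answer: d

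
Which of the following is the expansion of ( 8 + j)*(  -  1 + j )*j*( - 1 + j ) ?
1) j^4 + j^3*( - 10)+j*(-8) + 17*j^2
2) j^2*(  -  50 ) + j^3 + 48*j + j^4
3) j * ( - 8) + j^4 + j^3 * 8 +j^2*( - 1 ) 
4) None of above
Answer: 4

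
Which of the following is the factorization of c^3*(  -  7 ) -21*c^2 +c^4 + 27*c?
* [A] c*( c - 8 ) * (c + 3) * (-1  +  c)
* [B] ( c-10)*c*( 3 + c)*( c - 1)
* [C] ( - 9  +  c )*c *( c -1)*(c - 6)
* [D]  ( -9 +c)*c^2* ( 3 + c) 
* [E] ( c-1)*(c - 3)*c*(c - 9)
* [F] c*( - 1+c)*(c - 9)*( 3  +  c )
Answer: F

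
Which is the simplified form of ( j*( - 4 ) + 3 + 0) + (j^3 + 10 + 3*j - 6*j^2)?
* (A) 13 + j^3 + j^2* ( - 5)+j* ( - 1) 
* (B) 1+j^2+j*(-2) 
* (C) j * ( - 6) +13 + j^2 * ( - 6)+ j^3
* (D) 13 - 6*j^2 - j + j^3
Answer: D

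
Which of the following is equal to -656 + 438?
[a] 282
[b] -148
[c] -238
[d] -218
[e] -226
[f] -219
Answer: d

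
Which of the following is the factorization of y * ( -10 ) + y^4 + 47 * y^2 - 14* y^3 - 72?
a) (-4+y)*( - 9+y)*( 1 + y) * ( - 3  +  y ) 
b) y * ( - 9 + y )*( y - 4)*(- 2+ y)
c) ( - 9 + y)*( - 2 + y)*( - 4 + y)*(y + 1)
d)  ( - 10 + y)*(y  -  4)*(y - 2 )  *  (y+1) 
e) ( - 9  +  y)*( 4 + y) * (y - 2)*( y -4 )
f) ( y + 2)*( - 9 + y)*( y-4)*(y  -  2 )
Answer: c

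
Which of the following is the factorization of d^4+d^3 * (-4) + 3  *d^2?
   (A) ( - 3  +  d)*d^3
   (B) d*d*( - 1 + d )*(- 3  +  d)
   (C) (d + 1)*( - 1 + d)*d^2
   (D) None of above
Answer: B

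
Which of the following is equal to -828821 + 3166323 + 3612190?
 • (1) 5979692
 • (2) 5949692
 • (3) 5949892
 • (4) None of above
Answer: 2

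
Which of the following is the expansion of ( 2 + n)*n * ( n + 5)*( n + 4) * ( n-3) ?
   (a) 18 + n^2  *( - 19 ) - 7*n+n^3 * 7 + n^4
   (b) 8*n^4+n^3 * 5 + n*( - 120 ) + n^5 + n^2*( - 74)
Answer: b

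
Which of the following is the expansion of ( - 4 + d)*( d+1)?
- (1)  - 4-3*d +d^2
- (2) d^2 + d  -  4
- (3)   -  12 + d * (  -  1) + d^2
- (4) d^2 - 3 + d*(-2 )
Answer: 1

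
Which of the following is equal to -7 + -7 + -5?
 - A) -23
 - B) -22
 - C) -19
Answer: C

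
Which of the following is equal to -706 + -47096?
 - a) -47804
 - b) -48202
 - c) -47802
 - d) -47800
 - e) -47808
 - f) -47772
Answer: c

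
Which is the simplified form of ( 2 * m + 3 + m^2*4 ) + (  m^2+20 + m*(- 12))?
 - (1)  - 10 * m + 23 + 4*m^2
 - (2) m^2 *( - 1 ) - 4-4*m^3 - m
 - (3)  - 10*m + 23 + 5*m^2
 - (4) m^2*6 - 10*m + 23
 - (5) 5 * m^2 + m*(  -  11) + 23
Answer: 3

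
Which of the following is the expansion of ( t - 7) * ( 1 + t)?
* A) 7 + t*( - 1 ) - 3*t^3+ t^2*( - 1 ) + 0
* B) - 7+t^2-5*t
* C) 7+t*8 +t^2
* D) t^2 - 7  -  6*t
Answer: D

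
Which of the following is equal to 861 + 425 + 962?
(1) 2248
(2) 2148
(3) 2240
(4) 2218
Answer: 1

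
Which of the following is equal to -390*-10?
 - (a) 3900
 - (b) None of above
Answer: a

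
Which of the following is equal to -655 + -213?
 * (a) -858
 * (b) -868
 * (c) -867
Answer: b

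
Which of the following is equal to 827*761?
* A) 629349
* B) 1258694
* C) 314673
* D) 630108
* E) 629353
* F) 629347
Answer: F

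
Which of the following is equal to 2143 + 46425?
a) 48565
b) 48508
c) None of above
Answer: c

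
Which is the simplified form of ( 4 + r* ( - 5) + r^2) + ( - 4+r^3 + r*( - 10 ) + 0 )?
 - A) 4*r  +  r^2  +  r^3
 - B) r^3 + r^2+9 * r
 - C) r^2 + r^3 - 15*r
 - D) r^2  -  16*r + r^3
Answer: C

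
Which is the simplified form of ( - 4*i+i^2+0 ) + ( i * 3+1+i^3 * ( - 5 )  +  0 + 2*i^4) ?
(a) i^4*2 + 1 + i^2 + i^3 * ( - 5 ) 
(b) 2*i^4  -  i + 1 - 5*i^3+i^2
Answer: b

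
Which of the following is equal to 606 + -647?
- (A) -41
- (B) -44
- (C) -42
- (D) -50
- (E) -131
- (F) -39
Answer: A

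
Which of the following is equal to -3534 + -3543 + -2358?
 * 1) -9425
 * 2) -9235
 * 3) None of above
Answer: 3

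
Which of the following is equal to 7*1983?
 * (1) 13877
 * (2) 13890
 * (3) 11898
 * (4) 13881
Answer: 4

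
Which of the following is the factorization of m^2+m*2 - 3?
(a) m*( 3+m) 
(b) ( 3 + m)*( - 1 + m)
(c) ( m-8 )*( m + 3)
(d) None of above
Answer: b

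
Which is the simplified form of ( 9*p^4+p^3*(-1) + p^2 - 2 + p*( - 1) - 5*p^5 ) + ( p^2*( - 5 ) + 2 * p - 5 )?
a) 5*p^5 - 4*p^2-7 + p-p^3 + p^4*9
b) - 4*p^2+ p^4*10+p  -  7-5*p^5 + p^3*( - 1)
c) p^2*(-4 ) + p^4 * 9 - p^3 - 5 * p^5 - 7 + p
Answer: c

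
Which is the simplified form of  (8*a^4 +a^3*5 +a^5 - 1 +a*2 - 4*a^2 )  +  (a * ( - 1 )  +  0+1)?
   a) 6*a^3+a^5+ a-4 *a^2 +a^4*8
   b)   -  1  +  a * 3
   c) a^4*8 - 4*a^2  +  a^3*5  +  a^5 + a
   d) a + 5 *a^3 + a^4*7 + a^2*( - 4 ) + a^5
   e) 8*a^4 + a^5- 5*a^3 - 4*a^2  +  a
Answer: c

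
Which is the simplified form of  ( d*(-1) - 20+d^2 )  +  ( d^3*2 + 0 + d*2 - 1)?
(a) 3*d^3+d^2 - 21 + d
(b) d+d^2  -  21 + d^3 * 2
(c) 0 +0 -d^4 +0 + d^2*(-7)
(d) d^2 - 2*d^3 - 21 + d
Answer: b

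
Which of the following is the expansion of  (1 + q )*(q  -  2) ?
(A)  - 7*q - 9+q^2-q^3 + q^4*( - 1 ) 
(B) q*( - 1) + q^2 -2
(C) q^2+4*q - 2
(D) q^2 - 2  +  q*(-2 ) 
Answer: B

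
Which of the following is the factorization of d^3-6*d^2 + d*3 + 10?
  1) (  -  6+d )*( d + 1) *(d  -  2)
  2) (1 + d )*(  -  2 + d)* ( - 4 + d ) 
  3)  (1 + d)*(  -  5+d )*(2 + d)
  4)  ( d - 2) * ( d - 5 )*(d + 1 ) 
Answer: 4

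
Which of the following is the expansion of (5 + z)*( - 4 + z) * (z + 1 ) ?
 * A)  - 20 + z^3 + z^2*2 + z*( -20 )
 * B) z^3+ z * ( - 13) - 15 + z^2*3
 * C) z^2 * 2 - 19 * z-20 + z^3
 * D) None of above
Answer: C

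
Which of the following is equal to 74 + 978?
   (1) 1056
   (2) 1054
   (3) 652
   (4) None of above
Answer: 4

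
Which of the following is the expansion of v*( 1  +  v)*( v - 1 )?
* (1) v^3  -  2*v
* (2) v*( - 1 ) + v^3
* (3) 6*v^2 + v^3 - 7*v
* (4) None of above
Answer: 2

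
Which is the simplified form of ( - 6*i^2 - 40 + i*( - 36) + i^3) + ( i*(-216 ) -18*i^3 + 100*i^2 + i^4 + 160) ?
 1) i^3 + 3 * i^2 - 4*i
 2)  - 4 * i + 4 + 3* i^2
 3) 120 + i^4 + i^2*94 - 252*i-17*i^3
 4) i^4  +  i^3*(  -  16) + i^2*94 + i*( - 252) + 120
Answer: 3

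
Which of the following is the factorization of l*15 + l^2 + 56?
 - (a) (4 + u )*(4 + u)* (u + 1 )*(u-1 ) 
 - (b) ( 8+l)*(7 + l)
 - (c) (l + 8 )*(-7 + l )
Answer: b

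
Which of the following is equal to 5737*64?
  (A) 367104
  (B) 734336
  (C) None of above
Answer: C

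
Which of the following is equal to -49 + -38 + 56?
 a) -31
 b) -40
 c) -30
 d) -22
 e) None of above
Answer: a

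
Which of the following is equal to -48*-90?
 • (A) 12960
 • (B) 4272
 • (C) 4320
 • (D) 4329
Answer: C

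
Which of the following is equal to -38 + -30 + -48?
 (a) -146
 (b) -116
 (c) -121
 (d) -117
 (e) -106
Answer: b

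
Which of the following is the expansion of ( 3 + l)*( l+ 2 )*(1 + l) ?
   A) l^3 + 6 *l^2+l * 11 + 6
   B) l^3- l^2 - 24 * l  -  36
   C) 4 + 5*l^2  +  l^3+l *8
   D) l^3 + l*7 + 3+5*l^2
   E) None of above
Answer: A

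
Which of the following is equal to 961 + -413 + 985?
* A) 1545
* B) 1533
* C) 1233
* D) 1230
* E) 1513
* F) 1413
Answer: B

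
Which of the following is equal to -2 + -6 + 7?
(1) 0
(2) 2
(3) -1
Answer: 3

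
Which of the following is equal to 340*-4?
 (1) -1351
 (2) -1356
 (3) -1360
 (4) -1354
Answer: 3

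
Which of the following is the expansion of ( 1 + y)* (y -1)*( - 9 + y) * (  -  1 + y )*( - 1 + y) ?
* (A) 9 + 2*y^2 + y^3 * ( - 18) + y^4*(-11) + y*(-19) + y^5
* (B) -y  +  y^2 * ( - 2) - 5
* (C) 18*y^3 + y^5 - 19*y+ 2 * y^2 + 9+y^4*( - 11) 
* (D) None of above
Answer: C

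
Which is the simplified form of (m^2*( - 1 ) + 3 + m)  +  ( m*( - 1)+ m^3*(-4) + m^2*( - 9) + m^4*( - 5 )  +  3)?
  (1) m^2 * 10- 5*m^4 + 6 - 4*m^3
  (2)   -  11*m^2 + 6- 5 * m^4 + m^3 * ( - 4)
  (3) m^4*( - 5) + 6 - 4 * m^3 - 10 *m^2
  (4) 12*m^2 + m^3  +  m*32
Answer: 3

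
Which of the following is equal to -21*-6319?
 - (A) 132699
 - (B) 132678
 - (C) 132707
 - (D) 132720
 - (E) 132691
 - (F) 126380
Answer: A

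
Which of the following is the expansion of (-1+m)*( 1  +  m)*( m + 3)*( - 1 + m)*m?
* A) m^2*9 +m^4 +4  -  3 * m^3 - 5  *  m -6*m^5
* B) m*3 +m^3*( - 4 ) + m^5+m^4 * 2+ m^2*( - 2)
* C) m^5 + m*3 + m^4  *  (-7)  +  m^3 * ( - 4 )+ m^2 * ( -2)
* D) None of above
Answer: B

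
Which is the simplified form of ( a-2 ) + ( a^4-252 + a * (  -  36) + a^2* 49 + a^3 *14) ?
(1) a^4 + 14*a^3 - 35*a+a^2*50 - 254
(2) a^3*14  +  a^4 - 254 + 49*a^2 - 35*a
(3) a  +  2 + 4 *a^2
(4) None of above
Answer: 2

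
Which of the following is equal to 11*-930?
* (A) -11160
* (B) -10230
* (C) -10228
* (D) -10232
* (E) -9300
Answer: B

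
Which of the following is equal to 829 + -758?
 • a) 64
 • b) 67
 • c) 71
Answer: c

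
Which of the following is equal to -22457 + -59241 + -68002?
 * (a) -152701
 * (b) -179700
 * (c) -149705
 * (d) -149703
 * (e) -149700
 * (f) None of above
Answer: e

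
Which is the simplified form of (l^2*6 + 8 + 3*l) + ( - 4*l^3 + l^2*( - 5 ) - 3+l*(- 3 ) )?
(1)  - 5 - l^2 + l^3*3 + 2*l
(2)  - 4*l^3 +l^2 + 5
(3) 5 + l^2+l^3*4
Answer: 2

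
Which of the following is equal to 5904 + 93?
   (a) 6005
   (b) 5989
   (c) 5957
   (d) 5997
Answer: d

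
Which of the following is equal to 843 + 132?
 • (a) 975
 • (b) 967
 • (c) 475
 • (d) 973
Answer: a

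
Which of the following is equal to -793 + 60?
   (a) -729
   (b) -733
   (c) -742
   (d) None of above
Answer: b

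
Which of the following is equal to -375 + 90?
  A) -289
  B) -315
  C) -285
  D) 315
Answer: C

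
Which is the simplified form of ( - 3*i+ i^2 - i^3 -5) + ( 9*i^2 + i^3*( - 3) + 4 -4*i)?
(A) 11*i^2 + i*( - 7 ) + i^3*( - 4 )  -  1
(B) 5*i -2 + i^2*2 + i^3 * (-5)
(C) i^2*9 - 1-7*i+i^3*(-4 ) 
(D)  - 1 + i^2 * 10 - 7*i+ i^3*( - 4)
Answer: D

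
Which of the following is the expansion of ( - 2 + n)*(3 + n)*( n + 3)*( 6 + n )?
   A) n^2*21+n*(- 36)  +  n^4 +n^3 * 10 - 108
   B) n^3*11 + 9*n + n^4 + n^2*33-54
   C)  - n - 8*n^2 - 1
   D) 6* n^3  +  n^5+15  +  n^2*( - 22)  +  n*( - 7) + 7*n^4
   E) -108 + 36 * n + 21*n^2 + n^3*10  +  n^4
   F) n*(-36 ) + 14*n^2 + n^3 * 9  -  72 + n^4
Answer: A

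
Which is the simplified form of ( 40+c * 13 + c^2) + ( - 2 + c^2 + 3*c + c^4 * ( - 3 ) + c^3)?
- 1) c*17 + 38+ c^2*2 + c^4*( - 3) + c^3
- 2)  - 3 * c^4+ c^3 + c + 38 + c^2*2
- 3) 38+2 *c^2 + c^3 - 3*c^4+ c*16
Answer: 3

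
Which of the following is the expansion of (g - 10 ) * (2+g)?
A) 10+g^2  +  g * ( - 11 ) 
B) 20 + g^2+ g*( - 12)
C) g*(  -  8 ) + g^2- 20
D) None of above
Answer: C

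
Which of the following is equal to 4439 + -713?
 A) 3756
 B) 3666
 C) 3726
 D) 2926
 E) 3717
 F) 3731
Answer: C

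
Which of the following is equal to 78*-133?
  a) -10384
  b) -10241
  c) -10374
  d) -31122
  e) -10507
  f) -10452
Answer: c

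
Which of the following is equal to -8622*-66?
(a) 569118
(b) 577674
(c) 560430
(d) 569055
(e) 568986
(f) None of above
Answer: f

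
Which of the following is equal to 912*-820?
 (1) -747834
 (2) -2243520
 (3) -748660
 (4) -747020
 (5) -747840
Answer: 5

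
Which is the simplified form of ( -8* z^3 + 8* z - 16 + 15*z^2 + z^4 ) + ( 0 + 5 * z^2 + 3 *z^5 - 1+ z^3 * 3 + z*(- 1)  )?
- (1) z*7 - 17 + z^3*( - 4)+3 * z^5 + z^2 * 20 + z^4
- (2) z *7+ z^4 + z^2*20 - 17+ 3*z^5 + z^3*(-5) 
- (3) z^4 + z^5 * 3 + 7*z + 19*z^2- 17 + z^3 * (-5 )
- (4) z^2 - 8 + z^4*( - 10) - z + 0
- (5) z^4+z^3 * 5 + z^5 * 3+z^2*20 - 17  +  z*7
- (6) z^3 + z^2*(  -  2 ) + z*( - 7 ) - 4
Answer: 2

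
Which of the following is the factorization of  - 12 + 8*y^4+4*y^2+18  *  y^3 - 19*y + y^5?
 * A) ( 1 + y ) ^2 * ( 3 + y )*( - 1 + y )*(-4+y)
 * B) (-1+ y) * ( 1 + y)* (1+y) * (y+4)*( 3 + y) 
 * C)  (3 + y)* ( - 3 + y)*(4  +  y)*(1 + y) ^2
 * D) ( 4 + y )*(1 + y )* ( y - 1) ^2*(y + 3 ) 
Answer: B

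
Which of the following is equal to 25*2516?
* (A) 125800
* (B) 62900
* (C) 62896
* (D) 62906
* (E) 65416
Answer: B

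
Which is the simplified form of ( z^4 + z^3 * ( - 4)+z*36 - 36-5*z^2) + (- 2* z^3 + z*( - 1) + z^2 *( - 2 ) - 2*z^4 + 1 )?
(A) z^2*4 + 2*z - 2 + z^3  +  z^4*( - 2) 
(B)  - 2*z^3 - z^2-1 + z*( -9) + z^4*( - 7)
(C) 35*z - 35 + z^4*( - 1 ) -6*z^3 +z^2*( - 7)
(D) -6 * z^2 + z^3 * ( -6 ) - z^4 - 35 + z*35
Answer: C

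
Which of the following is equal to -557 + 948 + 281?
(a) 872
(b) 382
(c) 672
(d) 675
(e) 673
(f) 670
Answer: c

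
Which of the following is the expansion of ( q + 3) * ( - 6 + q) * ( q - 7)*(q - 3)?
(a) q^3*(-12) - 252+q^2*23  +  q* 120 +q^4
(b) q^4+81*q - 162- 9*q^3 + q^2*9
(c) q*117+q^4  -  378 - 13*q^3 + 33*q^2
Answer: c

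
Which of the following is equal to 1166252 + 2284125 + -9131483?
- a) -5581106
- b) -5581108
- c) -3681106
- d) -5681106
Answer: d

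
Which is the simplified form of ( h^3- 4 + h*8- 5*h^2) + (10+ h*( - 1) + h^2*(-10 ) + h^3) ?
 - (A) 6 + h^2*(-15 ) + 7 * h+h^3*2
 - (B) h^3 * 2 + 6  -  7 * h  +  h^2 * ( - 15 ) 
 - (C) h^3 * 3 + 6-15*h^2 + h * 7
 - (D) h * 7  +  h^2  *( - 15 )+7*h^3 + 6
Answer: A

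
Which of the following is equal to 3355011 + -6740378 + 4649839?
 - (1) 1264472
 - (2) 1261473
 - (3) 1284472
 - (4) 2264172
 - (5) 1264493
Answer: 1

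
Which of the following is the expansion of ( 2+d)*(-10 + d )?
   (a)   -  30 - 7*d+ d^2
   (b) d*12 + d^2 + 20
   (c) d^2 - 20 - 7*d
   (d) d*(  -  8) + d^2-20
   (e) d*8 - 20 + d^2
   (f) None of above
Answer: d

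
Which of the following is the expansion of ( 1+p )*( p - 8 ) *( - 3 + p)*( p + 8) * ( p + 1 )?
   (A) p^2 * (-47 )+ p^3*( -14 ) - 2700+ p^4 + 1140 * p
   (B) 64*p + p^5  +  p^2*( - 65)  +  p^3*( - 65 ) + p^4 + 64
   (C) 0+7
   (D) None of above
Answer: D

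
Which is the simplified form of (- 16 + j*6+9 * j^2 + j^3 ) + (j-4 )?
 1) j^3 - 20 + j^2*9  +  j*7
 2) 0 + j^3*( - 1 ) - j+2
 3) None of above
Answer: 1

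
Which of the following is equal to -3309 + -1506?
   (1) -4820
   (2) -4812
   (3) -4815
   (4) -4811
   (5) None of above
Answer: 3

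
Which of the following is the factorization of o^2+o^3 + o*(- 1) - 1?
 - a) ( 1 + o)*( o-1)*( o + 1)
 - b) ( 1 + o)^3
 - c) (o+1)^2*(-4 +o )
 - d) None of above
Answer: a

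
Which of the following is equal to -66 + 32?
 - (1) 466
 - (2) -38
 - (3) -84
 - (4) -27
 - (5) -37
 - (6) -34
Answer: 6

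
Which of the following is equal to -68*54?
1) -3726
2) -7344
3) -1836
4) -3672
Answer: 4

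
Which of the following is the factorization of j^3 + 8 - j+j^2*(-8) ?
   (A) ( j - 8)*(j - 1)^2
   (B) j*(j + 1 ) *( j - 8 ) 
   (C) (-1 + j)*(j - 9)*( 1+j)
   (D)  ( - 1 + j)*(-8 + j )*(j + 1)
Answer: D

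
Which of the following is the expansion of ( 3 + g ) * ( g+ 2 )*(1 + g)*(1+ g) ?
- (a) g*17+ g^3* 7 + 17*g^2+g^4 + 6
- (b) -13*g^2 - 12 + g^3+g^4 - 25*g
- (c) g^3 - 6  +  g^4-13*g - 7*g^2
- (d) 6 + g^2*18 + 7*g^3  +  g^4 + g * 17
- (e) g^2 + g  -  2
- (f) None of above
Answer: a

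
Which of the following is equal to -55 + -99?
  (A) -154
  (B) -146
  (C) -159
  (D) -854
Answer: A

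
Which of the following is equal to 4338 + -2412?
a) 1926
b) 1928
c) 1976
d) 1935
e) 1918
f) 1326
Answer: a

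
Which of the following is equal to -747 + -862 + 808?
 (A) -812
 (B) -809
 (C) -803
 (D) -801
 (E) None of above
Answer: D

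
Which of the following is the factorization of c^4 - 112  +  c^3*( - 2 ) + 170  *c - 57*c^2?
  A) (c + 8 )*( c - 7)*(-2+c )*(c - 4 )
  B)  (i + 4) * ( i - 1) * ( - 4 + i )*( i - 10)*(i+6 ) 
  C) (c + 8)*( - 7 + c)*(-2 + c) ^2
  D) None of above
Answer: D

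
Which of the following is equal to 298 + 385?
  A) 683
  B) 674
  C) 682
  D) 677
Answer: A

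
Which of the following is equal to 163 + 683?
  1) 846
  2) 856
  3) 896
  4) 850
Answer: 1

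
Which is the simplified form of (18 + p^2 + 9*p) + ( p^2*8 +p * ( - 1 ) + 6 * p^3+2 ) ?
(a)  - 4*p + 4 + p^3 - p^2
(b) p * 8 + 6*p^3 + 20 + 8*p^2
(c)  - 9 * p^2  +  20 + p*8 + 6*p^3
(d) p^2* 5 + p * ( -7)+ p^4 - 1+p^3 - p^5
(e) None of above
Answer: e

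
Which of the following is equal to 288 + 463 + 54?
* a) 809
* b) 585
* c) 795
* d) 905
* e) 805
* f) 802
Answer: e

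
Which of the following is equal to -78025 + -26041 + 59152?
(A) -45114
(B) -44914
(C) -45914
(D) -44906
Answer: B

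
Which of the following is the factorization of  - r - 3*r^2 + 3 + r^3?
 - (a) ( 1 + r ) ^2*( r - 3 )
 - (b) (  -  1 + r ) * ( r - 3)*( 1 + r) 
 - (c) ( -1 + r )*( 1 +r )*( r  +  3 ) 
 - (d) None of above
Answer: b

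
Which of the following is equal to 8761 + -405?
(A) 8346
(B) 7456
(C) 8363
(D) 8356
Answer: D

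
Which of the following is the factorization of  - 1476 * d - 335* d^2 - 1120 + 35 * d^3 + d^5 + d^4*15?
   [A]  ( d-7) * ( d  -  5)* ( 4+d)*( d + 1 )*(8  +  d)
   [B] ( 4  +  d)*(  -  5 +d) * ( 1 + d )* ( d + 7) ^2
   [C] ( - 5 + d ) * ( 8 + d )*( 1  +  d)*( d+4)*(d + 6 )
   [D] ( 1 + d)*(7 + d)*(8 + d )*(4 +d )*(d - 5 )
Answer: D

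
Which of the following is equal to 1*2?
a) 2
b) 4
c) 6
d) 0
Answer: a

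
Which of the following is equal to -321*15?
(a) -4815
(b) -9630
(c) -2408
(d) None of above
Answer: a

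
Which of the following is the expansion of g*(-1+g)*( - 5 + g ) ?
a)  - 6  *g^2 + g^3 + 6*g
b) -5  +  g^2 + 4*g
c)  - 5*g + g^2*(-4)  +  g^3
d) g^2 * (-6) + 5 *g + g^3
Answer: d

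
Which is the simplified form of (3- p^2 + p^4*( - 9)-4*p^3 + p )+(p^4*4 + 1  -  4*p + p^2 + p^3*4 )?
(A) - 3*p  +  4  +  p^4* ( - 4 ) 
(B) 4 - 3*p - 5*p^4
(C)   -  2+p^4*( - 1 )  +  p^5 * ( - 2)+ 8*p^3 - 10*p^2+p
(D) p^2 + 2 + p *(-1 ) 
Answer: B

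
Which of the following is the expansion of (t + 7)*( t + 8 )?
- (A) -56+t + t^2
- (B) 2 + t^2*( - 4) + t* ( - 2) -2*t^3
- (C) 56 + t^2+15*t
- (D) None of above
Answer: C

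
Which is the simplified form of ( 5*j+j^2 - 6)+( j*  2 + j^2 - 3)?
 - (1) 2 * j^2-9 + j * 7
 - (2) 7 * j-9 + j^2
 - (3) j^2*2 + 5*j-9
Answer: 1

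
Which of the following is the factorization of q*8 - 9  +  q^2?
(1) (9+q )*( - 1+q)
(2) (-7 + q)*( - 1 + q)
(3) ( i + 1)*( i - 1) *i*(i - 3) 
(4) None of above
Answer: 1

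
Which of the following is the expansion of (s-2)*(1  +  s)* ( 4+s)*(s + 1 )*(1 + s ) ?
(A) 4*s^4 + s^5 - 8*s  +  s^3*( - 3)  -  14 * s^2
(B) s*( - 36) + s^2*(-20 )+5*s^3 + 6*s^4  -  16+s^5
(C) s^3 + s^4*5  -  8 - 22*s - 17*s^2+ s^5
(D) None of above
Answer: C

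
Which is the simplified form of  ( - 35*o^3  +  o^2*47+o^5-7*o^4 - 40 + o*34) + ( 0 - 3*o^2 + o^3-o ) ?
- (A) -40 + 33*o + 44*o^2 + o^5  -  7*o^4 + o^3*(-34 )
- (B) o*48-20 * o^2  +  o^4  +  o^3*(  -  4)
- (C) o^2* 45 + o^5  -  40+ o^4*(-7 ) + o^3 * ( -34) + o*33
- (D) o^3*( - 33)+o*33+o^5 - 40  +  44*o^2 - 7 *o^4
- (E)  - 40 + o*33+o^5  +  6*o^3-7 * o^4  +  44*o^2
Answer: A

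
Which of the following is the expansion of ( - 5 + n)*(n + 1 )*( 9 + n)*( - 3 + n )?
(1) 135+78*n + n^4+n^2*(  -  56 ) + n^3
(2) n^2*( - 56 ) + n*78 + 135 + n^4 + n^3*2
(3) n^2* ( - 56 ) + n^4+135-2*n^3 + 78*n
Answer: 2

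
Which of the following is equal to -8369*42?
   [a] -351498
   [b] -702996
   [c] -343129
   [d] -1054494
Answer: a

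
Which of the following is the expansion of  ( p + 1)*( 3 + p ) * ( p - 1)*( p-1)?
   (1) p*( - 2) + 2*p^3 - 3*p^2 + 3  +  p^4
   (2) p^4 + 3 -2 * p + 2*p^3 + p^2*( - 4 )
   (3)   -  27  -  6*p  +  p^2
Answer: 2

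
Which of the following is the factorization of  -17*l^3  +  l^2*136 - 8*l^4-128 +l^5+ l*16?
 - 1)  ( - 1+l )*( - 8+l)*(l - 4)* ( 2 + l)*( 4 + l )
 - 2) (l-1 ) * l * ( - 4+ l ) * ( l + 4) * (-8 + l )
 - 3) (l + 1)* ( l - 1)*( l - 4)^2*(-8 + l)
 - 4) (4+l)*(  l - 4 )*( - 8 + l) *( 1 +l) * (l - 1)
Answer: 4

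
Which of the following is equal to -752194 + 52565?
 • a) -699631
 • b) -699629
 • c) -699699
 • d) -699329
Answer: b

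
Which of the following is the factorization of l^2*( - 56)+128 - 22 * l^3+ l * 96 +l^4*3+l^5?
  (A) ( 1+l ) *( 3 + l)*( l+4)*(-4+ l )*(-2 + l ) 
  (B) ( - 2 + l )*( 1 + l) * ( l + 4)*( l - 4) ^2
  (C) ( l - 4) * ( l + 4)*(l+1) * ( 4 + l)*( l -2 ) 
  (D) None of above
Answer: C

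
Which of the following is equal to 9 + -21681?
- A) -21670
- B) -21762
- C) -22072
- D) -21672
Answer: D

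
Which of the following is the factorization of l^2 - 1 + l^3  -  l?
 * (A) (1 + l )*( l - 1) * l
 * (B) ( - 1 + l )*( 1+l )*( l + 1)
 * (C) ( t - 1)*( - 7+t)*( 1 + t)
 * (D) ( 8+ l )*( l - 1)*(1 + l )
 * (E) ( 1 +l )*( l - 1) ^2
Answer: B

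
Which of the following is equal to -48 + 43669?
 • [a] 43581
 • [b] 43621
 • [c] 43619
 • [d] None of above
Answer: b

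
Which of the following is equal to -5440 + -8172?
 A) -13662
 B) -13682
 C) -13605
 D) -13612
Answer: D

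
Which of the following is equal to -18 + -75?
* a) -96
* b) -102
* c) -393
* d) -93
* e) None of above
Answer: d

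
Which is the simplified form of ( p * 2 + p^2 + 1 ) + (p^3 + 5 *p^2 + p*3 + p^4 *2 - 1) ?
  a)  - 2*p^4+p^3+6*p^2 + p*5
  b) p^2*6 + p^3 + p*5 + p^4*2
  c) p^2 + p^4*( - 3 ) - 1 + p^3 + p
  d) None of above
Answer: b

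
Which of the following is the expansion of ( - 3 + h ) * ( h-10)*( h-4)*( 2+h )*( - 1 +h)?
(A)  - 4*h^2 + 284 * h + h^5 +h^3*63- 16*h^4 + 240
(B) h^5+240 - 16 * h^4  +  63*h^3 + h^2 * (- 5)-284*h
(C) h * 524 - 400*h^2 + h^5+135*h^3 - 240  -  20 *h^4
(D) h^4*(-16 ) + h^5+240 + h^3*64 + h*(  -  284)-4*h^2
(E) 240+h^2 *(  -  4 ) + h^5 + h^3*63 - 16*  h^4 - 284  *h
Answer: E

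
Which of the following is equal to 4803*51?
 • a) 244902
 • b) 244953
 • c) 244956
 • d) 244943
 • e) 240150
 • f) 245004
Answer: b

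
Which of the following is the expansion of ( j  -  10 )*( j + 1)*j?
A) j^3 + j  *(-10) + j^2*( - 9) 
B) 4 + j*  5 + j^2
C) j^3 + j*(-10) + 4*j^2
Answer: A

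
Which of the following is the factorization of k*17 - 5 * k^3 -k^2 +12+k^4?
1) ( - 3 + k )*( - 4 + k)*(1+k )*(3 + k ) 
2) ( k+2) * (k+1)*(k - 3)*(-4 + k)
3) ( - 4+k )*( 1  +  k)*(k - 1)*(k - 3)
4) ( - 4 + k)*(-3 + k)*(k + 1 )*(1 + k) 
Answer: 4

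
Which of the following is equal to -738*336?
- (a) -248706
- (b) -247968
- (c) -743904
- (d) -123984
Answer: b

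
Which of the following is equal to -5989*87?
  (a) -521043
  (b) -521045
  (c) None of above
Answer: a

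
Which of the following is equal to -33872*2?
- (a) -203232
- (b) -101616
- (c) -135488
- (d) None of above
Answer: d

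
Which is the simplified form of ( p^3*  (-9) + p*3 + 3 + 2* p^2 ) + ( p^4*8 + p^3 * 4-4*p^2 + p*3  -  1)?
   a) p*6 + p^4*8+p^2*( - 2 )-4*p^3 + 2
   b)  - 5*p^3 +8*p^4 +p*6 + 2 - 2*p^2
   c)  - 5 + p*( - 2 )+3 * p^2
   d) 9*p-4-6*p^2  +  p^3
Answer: b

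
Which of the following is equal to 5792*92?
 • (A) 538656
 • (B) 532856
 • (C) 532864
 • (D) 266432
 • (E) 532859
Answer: C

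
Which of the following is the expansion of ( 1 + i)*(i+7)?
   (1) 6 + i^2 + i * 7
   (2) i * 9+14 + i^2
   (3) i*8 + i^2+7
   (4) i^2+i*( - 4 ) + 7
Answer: 3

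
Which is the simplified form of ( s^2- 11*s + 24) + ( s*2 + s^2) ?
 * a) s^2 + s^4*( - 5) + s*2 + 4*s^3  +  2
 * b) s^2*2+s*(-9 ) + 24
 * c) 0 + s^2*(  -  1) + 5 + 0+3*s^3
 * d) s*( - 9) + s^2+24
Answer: b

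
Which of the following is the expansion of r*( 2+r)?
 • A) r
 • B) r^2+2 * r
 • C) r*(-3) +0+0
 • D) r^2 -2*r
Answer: B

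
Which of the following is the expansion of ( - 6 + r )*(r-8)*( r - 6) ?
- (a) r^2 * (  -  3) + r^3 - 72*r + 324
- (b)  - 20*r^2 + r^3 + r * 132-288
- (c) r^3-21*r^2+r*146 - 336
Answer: b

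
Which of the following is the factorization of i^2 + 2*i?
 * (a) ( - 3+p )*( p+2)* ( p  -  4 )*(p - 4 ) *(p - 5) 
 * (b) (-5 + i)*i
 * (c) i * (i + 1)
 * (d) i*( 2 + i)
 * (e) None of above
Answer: d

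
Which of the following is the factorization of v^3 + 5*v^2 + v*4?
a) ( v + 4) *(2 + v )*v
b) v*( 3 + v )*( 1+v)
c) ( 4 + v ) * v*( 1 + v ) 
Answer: c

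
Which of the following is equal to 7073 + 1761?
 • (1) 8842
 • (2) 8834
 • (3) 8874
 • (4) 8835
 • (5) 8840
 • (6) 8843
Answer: 2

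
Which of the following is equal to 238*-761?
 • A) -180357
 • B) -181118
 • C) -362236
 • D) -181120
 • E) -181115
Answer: B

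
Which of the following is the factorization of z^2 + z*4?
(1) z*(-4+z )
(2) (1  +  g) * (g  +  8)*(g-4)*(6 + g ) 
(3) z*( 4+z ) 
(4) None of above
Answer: 3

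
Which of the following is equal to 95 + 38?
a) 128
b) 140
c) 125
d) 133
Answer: d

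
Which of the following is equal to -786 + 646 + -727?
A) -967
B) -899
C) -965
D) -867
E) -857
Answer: D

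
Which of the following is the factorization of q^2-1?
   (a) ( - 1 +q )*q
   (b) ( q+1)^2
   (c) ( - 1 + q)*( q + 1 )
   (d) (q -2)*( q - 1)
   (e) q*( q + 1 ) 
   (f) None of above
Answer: c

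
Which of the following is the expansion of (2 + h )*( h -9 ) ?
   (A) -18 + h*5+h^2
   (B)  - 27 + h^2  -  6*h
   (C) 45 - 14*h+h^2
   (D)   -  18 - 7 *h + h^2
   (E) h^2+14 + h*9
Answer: D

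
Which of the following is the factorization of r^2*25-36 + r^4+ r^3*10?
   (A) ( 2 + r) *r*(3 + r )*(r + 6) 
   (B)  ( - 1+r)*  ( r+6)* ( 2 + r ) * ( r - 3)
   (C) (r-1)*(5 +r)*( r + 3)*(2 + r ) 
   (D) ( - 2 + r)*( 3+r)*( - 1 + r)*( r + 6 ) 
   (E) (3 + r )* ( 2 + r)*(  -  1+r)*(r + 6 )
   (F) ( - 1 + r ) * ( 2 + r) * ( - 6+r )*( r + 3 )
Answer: E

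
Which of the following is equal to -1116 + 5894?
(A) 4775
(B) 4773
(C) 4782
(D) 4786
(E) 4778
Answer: E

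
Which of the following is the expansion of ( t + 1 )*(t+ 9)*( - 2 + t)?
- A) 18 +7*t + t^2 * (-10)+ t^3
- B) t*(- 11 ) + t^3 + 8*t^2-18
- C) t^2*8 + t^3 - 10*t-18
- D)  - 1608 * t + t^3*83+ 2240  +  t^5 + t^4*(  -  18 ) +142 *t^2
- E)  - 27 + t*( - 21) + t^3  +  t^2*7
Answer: B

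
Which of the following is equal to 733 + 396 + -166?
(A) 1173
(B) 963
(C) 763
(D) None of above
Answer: B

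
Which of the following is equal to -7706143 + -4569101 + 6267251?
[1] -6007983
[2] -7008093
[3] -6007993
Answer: 3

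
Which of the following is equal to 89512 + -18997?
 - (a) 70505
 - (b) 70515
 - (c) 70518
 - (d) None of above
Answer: b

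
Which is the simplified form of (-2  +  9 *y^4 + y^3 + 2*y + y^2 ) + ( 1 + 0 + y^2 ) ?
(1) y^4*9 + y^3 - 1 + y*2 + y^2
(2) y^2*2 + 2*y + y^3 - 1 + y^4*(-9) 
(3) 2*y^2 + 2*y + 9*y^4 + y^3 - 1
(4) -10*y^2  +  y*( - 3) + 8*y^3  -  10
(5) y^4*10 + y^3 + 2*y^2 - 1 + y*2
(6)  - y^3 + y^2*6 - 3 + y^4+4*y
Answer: 3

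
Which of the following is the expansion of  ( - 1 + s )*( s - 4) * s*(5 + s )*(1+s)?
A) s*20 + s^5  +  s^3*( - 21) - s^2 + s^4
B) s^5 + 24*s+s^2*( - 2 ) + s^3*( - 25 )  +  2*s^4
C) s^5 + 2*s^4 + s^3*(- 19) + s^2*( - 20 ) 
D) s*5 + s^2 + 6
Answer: A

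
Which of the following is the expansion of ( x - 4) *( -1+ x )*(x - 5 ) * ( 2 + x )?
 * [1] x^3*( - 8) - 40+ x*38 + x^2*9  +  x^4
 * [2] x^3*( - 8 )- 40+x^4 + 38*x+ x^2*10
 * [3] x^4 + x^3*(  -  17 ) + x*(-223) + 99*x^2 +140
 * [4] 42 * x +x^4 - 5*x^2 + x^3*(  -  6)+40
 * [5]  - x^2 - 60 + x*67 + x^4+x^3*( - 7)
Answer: 1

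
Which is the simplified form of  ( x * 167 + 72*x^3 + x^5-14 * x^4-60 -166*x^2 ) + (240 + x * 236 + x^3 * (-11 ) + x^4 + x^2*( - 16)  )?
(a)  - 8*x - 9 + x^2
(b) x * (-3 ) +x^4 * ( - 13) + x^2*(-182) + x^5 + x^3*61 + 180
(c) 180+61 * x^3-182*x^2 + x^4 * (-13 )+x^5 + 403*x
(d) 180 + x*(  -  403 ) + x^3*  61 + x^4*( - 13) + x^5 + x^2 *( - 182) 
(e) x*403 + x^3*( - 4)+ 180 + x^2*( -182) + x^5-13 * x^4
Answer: c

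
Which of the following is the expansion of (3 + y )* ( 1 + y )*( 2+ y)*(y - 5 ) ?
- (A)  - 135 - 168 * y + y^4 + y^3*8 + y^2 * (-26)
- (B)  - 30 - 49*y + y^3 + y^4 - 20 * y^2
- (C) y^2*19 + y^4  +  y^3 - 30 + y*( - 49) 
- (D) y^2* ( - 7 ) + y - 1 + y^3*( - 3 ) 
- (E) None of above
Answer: E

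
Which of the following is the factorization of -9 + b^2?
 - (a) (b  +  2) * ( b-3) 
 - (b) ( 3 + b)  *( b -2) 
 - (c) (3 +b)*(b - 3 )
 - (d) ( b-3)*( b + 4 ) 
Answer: c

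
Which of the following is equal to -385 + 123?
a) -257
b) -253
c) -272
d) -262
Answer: d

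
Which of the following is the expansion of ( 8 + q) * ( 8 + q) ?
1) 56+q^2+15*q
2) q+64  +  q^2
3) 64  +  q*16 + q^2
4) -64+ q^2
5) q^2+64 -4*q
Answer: 3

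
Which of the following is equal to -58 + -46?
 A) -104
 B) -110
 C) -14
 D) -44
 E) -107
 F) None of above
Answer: A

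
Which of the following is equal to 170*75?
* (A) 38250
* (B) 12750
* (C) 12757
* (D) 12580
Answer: B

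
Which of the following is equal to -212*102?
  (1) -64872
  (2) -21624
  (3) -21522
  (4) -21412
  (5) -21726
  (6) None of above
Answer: 2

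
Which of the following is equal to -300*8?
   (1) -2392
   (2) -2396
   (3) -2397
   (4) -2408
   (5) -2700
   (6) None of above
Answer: 6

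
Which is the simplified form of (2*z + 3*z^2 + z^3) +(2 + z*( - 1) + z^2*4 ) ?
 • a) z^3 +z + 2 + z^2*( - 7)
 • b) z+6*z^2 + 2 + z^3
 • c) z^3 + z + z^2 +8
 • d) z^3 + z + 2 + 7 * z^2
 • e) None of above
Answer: d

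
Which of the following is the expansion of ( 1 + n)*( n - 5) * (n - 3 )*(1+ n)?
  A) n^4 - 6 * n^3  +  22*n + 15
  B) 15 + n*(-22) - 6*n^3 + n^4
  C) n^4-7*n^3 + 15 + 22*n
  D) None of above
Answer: A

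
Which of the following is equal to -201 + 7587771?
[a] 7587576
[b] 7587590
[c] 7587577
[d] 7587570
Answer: d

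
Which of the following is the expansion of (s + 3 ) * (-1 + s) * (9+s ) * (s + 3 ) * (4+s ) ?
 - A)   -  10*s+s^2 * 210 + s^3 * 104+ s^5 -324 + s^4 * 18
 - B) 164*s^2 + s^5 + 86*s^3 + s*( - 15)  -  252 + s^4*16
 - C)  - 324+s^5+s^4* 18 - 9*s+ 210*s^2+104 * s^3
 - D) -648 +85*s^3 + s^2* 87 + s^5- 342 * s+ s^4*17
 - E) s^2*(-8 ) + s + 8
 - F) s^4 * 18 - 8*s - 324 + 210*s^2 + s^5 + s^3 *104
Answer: C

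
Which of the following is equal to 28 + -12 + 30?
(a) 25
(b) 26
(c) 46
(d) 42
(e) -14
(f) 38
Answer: c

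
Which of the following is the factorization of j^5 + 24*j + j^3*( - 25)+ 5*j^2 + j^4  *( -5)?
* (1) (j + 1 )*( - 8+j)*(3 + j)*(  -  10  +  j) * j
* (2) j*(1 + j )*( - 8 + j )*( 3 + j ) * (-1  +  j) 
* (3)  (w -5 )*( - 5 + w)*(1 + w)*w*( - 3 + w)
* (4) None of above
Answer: 2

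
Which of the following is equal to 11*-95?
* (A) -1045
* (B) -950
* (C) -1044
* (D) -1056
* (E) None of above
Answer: A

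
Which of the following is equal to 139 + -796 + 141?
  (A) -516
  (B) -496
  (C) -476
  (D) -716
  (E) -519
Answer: A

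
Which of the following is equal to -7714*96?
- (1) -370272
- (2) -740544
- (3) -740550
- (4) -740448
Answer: 2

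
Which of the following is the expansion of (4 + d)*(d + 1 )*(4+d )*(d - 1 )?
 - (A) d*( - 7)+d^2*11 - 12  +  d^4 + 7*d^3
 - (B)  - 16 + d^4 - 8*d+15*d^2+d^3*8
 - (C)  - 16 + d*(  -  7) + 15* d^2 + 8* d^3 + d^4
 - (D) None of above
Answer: B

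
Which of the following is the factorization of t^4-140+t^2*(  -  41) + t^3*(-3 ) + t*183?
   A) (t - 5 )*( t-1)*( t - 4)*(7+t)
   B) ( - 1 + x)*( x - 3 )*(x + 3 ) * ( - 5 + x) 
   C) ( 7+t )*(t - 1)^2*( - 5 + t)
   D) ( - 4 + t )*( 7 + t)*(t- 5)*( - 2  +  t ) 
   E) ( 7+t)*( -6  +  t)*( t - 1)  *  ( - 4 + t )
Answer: A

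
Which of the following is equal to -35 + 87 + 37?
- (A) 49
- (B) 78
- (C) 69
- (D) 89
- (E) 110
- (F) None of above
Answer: D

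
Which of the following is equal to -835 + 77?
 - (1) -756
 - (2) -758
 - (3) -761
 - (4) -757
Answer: 2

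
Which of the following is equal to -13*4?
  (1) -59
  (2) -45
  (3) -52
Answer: 3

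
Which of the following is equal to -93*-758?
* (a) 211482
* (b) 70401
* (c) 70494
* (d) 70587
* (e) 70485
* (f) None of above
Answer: c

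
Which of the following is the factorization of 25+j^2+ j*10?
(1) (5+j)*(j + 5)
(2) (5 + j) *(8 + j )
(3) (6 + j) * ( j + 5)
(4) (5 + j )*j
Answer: 1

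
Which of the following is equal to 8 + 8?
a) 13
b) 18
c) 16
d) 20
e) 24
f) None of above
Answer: c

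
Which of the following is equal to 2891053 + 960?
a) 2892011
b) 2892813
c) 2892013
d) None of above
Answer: c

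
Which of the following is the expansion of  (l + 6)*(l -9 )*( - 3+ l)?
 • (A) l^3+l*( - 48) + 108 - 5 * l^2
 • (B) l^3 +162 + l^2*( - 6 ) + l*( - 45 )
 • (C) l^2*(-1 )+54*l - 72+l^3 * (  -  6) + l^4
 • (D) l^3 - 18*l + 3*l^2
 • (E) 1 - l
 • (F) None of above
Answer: B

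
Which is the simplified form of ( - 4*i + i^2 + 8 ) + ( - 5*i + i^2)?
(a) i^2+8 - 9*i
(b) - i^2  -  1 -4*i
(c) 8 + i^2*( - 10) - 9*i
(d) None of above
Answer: d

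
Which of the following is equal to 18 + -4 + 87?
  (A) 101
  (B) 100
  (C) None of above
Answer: A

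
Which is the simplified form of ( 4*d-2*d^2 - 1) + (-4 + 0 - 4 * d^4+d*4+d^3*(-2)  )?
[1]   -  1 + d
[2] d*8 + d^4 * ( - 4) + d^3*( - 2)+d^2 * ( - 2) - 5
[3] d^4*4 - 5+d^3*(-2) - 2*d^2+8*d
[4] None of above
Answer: 2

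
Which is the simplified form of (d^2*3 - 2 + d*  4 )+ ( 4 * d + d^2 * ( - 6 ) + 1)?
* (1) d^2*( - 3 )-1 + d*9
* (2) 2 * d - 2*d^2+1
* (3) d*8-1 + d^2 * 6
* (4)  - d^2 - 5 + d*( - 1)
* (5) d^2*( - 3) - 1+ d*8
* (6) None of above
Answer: 5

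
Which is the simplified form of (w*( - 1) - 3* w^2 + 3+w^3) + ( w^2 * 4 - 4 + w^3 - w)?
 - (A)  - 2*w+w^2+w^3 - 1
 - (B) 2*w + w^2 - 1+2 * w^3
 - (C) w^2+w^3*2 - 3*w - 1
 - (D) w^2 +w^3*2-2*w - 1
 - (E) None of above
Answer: D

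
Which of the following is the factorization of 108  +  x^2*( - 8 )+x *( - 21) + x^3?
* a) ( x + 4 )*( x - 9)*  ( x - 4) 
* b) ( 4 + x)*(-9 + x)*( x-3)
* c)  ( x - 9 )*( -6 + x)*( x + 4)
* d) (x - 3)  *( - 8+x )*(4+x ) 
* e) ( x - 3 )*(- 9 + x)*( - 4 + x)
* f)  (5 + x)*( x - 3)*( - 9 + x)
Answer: b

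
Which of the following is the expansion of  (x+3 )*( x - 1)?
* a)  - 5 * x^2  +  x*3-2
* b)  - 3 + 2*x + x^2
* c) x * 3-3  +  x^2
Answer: b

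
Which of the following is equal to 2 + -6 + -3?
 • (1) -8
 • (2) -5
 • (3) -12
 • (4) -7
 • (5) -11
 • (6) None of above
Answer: 4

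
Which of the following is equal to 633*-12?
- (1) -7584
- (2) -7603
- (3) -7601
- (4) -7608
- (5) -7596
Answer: 5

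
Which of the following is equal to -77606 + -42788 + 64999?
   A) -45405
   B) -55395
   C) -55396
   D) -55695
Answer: B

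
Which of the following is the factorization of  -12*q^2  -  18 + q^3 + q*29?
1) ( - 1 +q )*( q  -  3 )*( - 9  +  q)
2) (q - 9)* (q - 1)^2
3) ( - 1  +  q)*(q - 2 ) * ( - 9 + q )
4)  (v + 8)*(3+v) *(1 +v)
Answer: 3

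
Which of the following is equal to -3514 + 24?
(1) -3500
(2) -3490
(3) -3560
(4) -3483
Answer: 2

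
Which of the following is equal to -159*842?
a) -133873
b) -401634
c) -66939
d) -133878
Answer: d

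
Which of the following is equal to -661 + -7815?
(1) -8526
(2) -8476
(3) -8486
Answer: 2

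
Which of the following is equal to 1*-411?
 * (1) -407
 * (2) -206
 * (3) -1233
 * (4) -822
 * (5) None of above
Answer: 5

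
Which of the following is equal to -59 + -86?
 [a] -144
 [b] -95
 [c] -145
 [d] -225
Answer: c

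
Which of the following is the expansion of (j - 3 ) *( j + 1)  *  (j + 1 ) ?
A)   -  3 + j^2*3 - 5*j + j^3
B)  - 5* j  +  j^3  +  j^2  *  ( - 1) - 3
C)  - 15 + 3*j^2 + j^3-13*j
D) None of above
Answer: B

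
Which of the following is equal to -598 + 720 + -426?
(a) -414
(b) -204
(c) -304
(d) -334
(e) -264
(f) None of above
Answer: c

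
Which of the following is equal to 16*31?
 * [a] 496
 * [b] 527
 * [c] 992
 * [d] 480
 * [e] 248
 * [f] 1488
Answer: a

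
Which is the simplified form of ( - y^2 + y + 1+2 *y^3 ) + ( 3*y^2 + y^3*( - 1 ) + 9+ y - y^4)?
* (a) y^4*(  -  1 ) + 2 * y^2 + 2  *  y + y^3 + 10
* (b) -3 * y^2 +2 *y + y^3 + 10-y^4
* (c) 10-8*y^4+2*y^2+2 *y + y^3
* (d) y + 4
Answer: a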